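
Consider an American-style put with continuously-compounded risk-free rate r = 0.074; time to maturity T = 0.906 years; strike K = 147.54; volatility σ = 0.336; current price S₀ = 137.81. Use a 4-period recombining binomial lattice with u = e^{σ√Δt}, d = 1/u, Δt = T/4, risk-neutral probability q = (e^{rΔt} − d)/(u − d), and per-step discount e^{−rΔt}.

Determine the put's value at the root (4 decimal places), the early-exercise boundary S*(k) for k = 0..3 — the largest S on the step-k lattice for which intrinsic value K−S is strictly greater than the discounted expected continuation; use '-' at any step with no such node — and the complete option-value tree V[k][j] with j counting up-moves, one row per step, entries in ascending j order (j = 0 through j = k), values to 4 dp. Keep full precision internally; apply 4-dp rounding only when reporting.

price = 19.5669
boundary = - - 100.0888 117.4446
tree:
19.5669
31.1935 9.1628
47.4512 16.7715 2.2340
62.2422 30.0954 4.6623 0.0000
74.8474 47.4512 9.7300 0.0000 0.0000

Δt=0.22650  u=1.17340  d=0.85222  q=0.51273  discount=0.98338
step 4 (expiry): payoffs max(K−S,0) = 74.8474 47.4512 9.7300 0.0000 0.0000
step 3: (k=3,j=0): S=85.2978, (K−S)⁺=62.2422, hold=59.7899 ⇒ V=62.2422 exercise | (k=3,j=1): S=117.4446, (K−S)⁺=30.0954, hold=27.6431 ⇒ V=30.0954 exercise | (k=3,j=2): S=161.7068, (K−S)⁺=0.0000, hold=4.6623 ⇒ V=4.6623 continue | (k=3,j=3): S=222.6505, (K−S)⁺=0.0000, hold=0.0000 ⇒ V=0.0000 continue  boundary S*=117.4446
step 2: (k=2,j=0): S=100.0888, (K−S)⁺=47.4512, hold=44.9989 ⇒ V=47.4512 exercise | (k=2,j=1): S=137.8100, (K−S)⁺=9.7300, hold=16.7715 ⇒ V=16.7715 continue | (k=2,j=2): S=189.7475, (K−S)⁺=0.0000, hold=2.2340 ⇒ V=2.2340 continue  boundary S*=100.0888
step 1: (k=1,j=0): S=117.4446, (K−S)⁺=30.0954, hold=31.1935 ⇒ V=31.1935 continue | (k=1,j=1): S=161.7068, (K−S)⁺=0.0000, hold=9.1628 ⇒ V=9.1628 continue  boundary S*=-
step 0: (k=0,j=0): S=137.8100, (K−S)⁺=9.7300, hold=19.5669 ⇒ V=19.5669 continue  boundary S*=-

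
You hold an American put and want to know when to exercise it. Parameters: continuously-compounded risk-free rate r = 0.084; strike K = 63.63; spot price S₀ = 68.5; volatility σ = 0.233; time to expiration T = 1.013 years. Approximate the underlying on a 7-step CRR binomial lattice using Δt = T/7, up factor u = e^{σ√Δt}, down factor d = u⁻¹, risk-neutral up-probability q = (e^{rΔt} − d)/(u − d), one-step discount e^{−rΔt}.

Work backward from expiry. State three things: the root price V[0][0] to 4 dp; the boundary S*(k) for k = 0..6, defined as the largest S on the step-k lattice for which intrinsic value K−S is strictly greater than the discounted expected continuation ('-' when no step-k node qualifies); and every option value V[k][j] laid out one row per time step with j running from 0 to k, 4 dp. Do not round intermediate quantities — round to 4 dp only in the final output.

Δt=0.14471  u=1.09268  d=0.91518  q=0.54676  discount=0.98792
step 7 (expiry): payoffs max(K−S,0) = 26.7975 19.6536 11.1241 0.9403 0.0000 0.0000 0.0000 0.0000
step 6: (k=6,j=0): S=40.2462, (K−S)⁺=23.3838, hold=22.6150 ⇒ V=23.3838 exercise | (k=6,j=1): S=48.0522, (K−S)⁺=15.5778, hold=14.8090 ⇒ V=15.5778 exercise | (k=6,j=2): S=57.3723, (K−S)⁺=6.2577, hold=5.4889 ⇒ V=6.2577 exercise | (k=6,j=3): S=68.5000, (K−S)⁺=0.0000, hold=0.4210 ⇒ V=0.4210 continue | (k=6,j=4): S=81.7860, (K−S)⁺=0.0000, hold=0.0000 ⇒ V=0.0000 continue | (k=6,j=5): S=97.6490, (K−S)⁺=0.0000, hold=0.0000 ⇒ V=0.0000 continue | (k=6,j=6): S=116.5886, (K−S)⁺=0.0000, hold=0.0000 ⇒ V=0.0000 continue  boundary S*=57.3723
step 5: (k=5,j=0): S=43.9764, (K−S)⁺=19.6536, hold=18.8848 ⇒ V=19.6536 exercise | (k=5,j=1): S=52.5059, (K−S)⁺=11.1241, hold=10.3553 ⇒ V=11.1241 exercise | (k=5,j=2): S=62.6897, (K−S)⁺=0.9403, hold=3.0294 ⇒ V=3.0294 continue | (k=5,j=3): S=74.8488, (K−S)⁺=0.0000, hold=0.1885 ⇒ V=0.1885 continue | (k=5,j=4): S=89.3662, (K−S)⁺=0.0000, hold=0.0000 ⇒ V=0.0000 continue | (k=5,j=5): S=106.6994, (K−S)⁺=0.0000, hold=0.0000 ⇒ V=0.0000 continue  boundary S*=52.5059
step 4: (k=4,j=0): S=48.0522, (K−S)⁺=15.5778, hold=14.8090 ⇒ V=15.5778 exercise | (k=4,j=1): S=57.3723, (K−S)⁺=6.2577, hold=6.6174 ⇒ V=6.6174 continue | (k=4,j=2): S=68.5000, (K−S)⁺=0.0000, hold=1.4583 ⇒ V=1.4583 continue | (k=4,j=3): S=81.7860, (K−S)⁺=0.0000, hold=0.0844 ⇒ V=0.0844 continue | (k=4,j=4): S=97.6490, (K−S)⁺=0.0000, hold=0.0000 ⇒ V=0.0000 continue  boundary S*=48.0522
step 3: (k=3,j=0): S=52.5059, (K−S)⁺=11.1241, hold=10.5496 ⇒ V=11.1241 exercise | (k=3,j=1): S=62.6897, (K−S)⁺=0.9403, hold=3.7508 ⇒ V=3.7508 continue | (k=3,j=2): S=74.8488, (K−S)⁺=0.0000, hold=0.6986 ⇒ V=0.6986 continue | (k=3,j=3): S=89.3662, (K−S)⁺=0.0000, hold=0.0378 ⇒ V=0.0378 continue  boundary S*=52.5059
step 2: (k=2,j=0): S=57.3723, (K−S)⁺=6.2577, hold=7.0070 ⇒ V=7.0070 continue | (k=2,j=1): S=68.5000, (K−S)⁺=0.0000, hold=2.0568 ⇒ V=2.0568 continue | (k=2,j=2): S=81.7860, (K−S)⁺=0.0000, hold=0.3332 ⇒ V=0.3332 continue  boundary S*=-
step 1: (k=1,j=0): S=62.6897, (K−S)⁺=0.9403, hold=4.2485 ⇒ V=4.2485 continue | (k=1,j=1): S=74.8488, (K−S)⁺=0.0000, hold=1.1010 ⇒ V=1.1010 continue  boundary S*=-
step 0: (k=0,j=0): S=68.5000, (K−S)⁺=0.0000, hold=2.4970 ⇒ V=2.4970 continue  boundary S*=-

price = 2.4970
boundary = - - - 52.5059 48.0522 52.5059 57.3723
tree:
2.4970
4.2485 1.1010
7.0070 2.0568 0.3332
11.1241 3.7508 0.6986 0.0378
15.5778 6.6174 1.4583 0.0844 0.0000
19.6536 11.1241 3.0294 0.1885 0.0000 0.0000
23.3838 15.5778 6.2577 0.4210 0.0000 0.0000 0.0000
26.7975 19.6536 11.1241 0.9403 0.0000 0.0000 0.0000 0.0000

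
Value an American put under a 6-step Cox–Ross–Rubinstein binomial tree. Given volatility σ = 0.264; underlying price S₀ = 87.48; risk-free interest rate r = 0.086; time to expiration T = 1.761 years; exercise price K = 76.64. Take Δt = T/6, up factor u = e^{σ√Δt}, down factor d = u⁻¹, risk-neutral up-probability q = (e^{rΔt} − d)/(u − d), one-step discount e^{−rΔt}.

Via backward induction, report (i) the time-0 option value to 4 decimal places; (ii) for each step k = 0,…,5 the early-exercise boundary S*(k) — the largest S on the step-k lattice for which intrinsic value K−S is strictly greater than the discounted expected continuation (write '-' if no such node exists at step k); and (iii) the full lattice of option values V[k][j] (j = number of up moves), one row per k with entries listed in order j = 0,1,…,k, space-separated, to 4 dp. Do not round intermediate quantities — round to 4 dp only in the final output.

params: Δt=0.29350 u=1.15376 d=0.86673 q=0.55336 e^(-rΔt)=0.97507
t_6 payoffs: 39.5529 27.2714 10.9227 0.0000 0.0000 0.0000 0.0000
t_5: node(5,0) S=42.7895 payoff=33.8505 vs cont=31.9403 → 33.8505 [stop]  node(5,1) S=56.9594 payoff=19.6806 vs cont=17.7703 → 19.6806 [stop]  node(5,2) S=75.8218 payoff=0.8182 vs cont=4.7569 → 4.7569 [wait]  node(5,3) S=100.9307 payoff=0.0000 vs cont=0.0000 → 0.0000 [wait]  node(5,4) S=134.3544 payoff=0.0000 vs cont=0.0000 → 0.0000 [wait]  node(5,5) S=178.8466 payoff=0.0000 vs cont=0.0000 → 0.0000 [wait]  ⇒ S*(5)=56.9594
t_4: node(4,0) S=49.3686 payoff=27.2714 vs cont=25.3611 → 27.2714 [stop]  node(4,1) S=65.7173 payoff=10.9227 vs cont=11.1376 → 11.1376 [wait]  node(4,2) S=87.4800 payoff=0.0000 vs cont=2.0716 → 2.0716 [wait]  node(4,3) S=116.4495 payoff=0.0000 vs cont=0.0000 → 0.0000 [wait]  node(4,4) S=155.0124 payoff=0.0000 vs cont=0.0000 → 0.0000 [wait]  ⇒ S*(4)=49.3686
t_3: node(3,0) S=56.9594 payoff=19.6806 vs cont=17.8863 → 19.6806 [stop]  node(3,1) S=75.8218 payoff=0.8182 vs cont=5.9683 → 5.9683 [wait]  node(3,2) S=100.9307 payoff=0.0000 vs cont=0.9022 → 0.9022 [wait]  node(3,3) S=134.3544 payoff=0.0000 vs cont=0.0000 → 0.0000 [wait]  ⇒ S*(3)=56.9594
t_2: node(2,0) S=65.7173 payoff=10.9227 vs cont=11.7913 → 11.7913 [wait]  node(2,1) S=87.4800 payoff=0.0000 vs cont=3.0860 → 3.0860 [wait]  node(2,2) S=116.4495 payoff=0.0000 vs cont=0.3929 → 0.3929 [wait]  ⇒ S*(2)=-
t_1: node(1,0) S=75.8218 payoff=0.8182 vs cont=6.8002 → 6.8002 [wait]  node(1,1) S=100.9307 payoff=0.0000 vs cont=1.5560 → 1.5560 [wait]  ⇒ S*(1)=-
t_0: node(0,0) S=87.4800 payoff=0.0000 vs cont=3.8011 → 3.8011 [wait]  ⇒ S*(0)=-

price = 3.8011
boundary = - - - 56.9594 49.3686 56.9594
tree:
3.8011
6.8002 1.5560
11.7913 3.0860 0.3929
19.6806 5.9683 0.9022 0.0000
27.2714 11.1376 2.0716 0.0000 0.0000
33.8505 19.6806 4.7569 0.0000 0.0000 0.0000
39.5529 27.2714 10.9227 0.0000 0.0000 0.0000 0.0000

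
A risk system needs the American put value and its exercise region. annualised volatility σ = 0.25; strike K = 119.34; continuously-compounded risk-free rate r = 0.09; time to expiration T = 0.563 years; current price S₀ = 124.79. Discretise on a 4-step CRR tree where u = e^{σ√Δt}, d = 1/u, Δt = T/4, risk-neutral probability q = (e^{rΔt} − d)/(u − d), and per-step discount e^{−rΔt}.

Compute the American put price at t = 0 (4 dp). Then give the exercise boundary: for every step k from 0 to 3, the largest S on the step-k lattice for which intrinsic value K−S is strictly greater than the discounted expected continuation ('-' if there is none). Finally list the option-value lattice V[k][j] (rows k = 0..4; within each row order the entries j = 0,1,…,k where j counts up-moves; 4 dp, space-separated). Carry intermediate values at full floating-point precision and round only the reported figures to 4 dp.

Δt=0.14075, u=1.09833, d=0.91047, q=0.54443, disc=e^(-rΔt)=0.98741
k=4 terminal: V=max(K-S,0) → 33.5875 15.8941 0.0000 0.0000 0.0000
k=3: j=0 S=94.1847 intr=25.1553 cont=23.6531 V=25.1553[EX]; j=1 S=113.6179 intr=5.7221 cont=7.1497 V=7.1497[hold]; j=2 S=137.0607 intr=0.0000 cont=0.0000 V=0.0000[hold]; j=3 S=165.3406 intr=0.0000 cont=0.0000 V=0.0000[hold]  S*(3)=94.1847
k=2: j=0 S=103.4459 intr=15.8941 cont=15.1593 V=15.8941[EX]; j=1 S=124.7900 intr=0.0000 cont=3.2162 V=3.2162[hold]; j=2 S=150.5380 intr=0.0000 cont=0.0000 V=0.0000[hold]  S*(2)=103.4459
k=1: j=0 S=113.6179 intr=5.7221 cont=8.8787 V=8.8787[hold]; j=1 S=137.0607 intr=0.0000 cont=1.4468 V=1.4468[hold]  S*(1)=-
k=0: j=0 S=124.7900 intr=0.0000 cont=4.7717 V=4.7717[hold]  S*(0)=-

price = 4.7717
boundary = - - 103.4459 94.1847
tree:
4.7717
8.8787 1.4468
15.8941 3.2162 0.0000
25.1553 7.1497 0.0000 0.0000
33.5875 15.8941 0.0000 0.0000 0.0000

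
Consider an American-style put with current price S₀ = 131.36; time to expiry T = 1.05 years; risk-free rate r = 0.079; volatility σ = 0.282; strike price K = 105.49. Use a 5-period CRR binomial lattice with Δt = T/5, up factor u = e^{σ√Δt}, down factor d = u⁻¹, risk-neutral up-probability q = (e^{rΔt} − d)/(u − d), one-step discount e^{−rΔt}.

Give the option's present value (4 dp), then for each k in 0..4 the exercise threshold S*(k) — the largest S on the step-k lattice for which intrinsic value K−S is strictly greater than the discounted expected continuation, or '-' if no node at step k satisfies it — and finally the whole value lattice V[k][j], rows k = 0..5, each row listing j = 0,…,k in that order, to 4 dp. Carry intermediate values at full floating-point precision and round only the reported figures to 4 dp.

Δt=0.21000  u=1.13795  d=0.87877  q=0.53228  discount=0.98355
step 5 (expiry): payoffs max(K−S,0) = 36.6491 16.3458 0.0000 0.0000 0.0000 0.0000
step 4: (k=4,j=0): S=78.3376, (K−S)⁺=27.1524, hold=25.4168 ⇒ V=27.1524 exercise | (k=4,j=1): S=101.4417, (K−S)⁺=4.0483, hold=7.5194 ⇒ V=7.5194 continue | (k=4,j=2): S=131.3600, (K−S)⁺=0.0000, hold=0.0000 ⇒ V=0.0000 continue | (k=4,j=3): S=170.1021, (K−S)⁺=0.0000, hold=0.0000 ⇒ V=0.0000 continue | (k=4,j=4): S=220.2705, (K−S)⁺=0.0000, hold=0.0000 ⇒ V=0.0000 continue  boundary S*=78.3376
step 3: (k=3,j=0): S=89.1442, (K−S)⁺=16.3458, hold=16.4273 ⇒ V=16.4273 continue | (k=3,j=1): S=115.4356, (K−S)⁺=0.0000, hold=3.4591 ⇒ V=3.4591 continue | (k=3,j=2): S=149.4811, (K−S)⁺=0.0000, hold=0.0000 ⇒ V=0.0000 continue | (k=3,j=3): S=193.5677, (K−S)⁺=0.0000, hold=0.0000 ⇒ V=0.0000 continue  boundary S*=-
step 2: (k=2,j=0): S=101.4417, (K−S)⁺=4.0483, hold=9.3679 ⇒ V=9.3679 continue | (k=2,j=1): S=131.3600, (K−S)⁺=0.0000, hold=1.5913 ⇒ V=1.5913 continue | (k=2,j=2): S=170.1021, (K−S)⁺=0.0000, hold=0.0000 ⇒ V=0.0000 continue  boundary S*=-
step 1: (k=1,j=0): S=115.4356, (K−S)⁺=0.0000, hold=5.1425 ⇒ V=5.1425 continue | (k=1,j=1): S=149.4811, (K−S)⁺=0.0000, hold=0.7320 ⇒ V=0.7320 continue  boundary S*=-
step 0: (k=0,j=0): S=131.3600, (K−S)⁺=0.0000, hold=2.7489 ⇒ V=2.7489 continue  boundary S*=-

price = 2.7489
boundary = - - - - 78.3376
tree:
2.7489
5.1425 0.7320
9.3679 1.5913 0.0000
16.4273 3.4591 0.0000 0.0000
27.1524 7.5194 0.0000 0.0000 0.0000
36.6491 16.3458 0.0000 0.0000 0.0000 0.0000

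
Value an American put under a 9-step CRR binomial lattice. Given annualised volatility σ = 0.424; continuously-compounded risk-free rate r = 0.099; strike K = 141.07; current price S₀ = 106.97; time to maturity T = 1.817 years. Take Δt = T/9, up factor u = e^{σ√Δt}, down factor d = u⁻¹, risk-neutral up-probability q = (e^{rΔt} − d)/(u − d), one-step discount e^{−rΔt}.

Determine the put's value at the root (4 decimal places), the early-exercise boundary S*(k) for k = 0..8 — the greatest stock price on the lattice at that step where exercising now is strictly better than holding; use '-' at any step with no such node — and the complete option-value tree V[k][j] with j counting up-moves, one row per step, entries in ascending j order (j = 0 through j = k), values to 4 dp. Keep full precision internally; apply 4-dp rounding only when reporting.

Δt=0.20189  u=1.20987  d=0.82654  q=0.50518  discount=0.98021
step 9 (expiry): payoffs max(K−S,0) = 121.8117 112.8801 99.8061 80.6686 52.6555 11.6503 0.0000 0.0000 0.0000 0.0000
step 8: (k=8,j=0): S=23.3000, (K−S)⁺=117.7700, hold=114.9784 ⇒ V=117.7700 exercise | (k=8,j=1): S=34.1061, (K−S)⁺=106.9639, hold=104.1723 ⇒ V=106.9639 exercise | (k=8,j=2): S=49.9240, (K−S)⁺=91.1460, hold=88.3545 ⇒ V=91.1460 exercise | (k=8,j=3): S=73.0778, (K−S)⁺=67.9922, hold=65.2006 ⇒ V=67.9922 exercise | (k=8,j=4): S=106.9700, (K−S)⁺=34.1000, hold=31.3084 ⇒ V=34.1000 exercise | (k=8,j=5): S=156.5808, (K−S)⁺=0.0000, hold=5.6507 ⇒ V=5.6507 continue | (k=8,j=6): S=229.2002, (K−S)⁺=0.0000, hold=0.0000 ⇒ V=0.0000 continue | (k=8,j=7): S=335.4992, (K−S)⁺=0.0000, hold=0.0000 ⇒ V=0.0000 continue | (k=8,j=8): S=491.0979, (K−S)⁺=0.0000, hold=0.0000 ⇒ V=0.0000 continue  boundary S*=106.9700
step 7: (k=7,j=0): S=28.1899, (K−S)⁺=112.8801, hold=110.0885 ⇒ V=112.8801 exercise | (k=7,j=1): S=41.2639, (K−S)⁺=99.8061, hold=97.0145 ⇒ V=99.8061 exercise | (k=7,j=2): S=60.4014, (K−S)⁺=80.6686, hold=77.8770 ⇒ V=80.6686 exercise | (k=7,j=3): S=88.4145, (K−S)⁺=52.6555, hold=49.8639 ⇒ V=52.6555 exercise | (k=7,j=4): S=129.4197, (K−S)⁺=11.6503, hold=19.3376 ⇒ V=19.3376 continue | (k=7,j=5): S=189.4422, (K−S)⁺=0.0000, hold=2.7408 ⇒ V=2.7408 continue | (k=7,j=6): S=277.3022, (K−S)⁺=0.0000, hold=0.0000 ⇒ V=0.0000 continue | (k=7,j=7): S=405.9101, (K−S)⁺=0.0000, hold=0.0000 ⇒ V=0.0000 continue  boundary S*=88.4145
step 6: (k=6,j=0): S=34.1061, (K−S)⁺=106.9639, hold=104.1723 ⇒ V=106.9639 exercise | (k=6,j=1): S=49.9240, (K−S)⁺=91.1460, hold=88.3545 ⇒ V=91.1460 exercise | (k=6,j=2): S=73.0778, (K−S)⁺=67.9922, hold=65.2006 ⇒ V=67.9922 exercise | (k=6,j=3): S=106.9700, (K−S)⁺=34.1000, hold=35.1150 ⇒ V=35.1150 continue | (k=6,j=4): S=156.5808, (K−S)⁺=0.0000, hold=10.7365 ⇒ V=10.7365 continue | (k=6,j=5): S=229.2002, (K−S)⁺=0.0000, hold=1.3293 ⇒ V=1.3293 continue | (k=6,j=6): S=335.4992, (K−S)⁺=0.0000, hold=0.0000 ⇒ V=0.0000 continue  boundary S*=73.0778
step 5: (k=5,j=0): S=41.2639, (K−S)⁺=99.8061, hold=97.0145 ⇒ V=99.8061 exercise | (k=5,j=1): S=60.4014, (K−S)⁺=80.6686, hold=77.8770 ⇒ V=80.6686 exercise | (k=5,j=2): S=88.4145, (K−S)⁺=52.6555, hold=50.3665 ⇒ V=52.6555 exercise | (k=5,j=3): S=129.4197, (K−S)⁺=11.6503, hold=22.3483 ⇒ V=22.3483 continue | (k=5,j=4): S=189.4422, (K−S)⁺=0.0000, hold=5.8658 ⇒ V=5.8658 continue | (k=5,j=5): S=277.3022, (K−S)⁺=0.0000, hold=0.6448 ⇒ V=0.6448 continue  boundary S*=88.4145
step 4: (k=4,j=0): S=49.9240, (K−S)⁺=91.1460, hold=88.3545 ⇒ V=91.1460 exercise | (k=4,j=1): S=73.0778, (K−S)⁺=67.9922, hold=65.2006 ⇒ V=67.9922 exercise | (k=4,j=2): S=106.9700, (K−S)⁺=34.1000, hold=36.6059 ⇒ V=36.6059 continue | (k=4,j=3): S=156.5808, (K−S)⁺=0.0000, hold=13.7442 ⇒ V=13.7442 continue | (k=4,j=4): S=229.2002, (K−S)⁺=0.0000, hold=3.1643 ⇒ V=3.1643 continue  boundary S*=73.0778
step 3: (k=3,j=0): S=60.4014, (K−S)⁺=80.6686, hold=77.8770 ⇒ V=80.6686 exercise | (k=3,j=1): S=88.4145, (K−S)⁺=52.6555, hold=51.1047 ⇒ V=52.6555 exercise | (k=3,j=2): S=129.4197, (K−S)⁺=11.6503, hold=24.5608 ⇒ V=24.5608 continue | (k=3,j=3): S=189.4422, (K−S)⁺=0.0000, hold=8.2332 ⇒ V=8.2332 continue  boundary S*=88.4145
step 2: (k=2,j=0): S=73.0778, (K−S)⁺=67.9922, hold=65.2006 ⇒ V=67.9922 exercise | (k=2,j=1): S=106.9700, (K−S)⁺=34.1000, hold=37.7015 ⇒ V=37.7015 continue | (k=2,j=2): S=156.5808, (K−S)⁺=0.0000, hold=15.9896 ⇒ V=15.9896 continue  boundary S*=73.0778
step 1: (k=1,j=0): S=88.4145, (K−S)⁺=52.6555, hold=51.6473 ⇒ V=52.6555 exercise | (k=1,j=1): S=129.4197, (K−S)⁺=11.6503, hold=26.2041 ⇒ V=26.2041 continue  boundary S*=88.4145
step 0: (k=0,j=0): S=106.9700, (K−S)⁺=34.1000, hold=38.5152 ⇒ V=38.5152 continue  boundary S*=-

price = 38.5152
boundary = - 88.4145 73.0778 88.4145 73.0778 88.4145 73.0778 88.4145 106.9700
tree:
38.5152
52.6555 26.2041
67.9922 37.7015 15.9896
80.6686 52.6555 24.5608 8.2332
91.1460 67.9922 36.6059 13.7442 3.1643
99.8061 80.6686 52.6555 22.3483 5.8658 0.6448
106.9639 91.1460 67.9922 35.1150 10.7365 1.3293 0.0000
112.8801 99.8061 80.6686 52.6555 19.3376 2.7408 0.0000 0.0000
117.7700 106.9639 91.1460 67.9922 34.1000 5.6507 0.0000 0.0000 0.0000
121.8117 112.8801 99.8061 80.6686 52.6555 11.6503 0.0000 0.0000 0.0000 0.0000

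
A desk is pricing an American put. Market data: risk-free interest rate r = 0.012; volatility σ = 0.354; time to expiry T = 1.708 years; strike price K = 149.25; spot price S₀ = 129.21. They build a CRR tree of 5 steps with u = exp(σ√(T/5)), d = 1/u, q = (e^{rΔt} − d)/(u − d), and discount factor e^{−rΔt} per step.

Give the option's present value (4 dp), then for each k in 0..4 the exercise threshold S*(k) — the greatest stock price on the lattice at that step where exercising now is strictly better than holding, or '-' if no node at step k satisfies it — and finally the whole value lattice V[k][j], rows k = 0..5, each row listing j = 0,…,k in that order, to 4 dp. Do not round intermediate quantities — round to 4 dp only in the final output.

Δt=0.34160  u=1.22986  d=0.81310  q=0.45831  discount=0.99591
step 5 (expiry): payoffs max(K−S,0) = 103.3284 79.7910 44.1893 0.0000 0.0000 0.0000
step 4: (k=4,j=0): S=56.4771, (K−S)⁺=92.7729, hold=92.1623 ⇒ V=92.7729 exercise | (k=4,j=1): S=85.4249, (K−S)⁺=63.8251, hold=63.2146 ⇒ V=63.8251 exercise | (k=4,j=2): S=129.2100, (K−S)⁺=20.0400, hold=23.8388 ⇒ V=23.8388 continue | (k=4,j=3): S=195.4375, (K−S)⁺=0.0000, hold=0.0000 ⇒ V=0.0000 continue | (k=4,j=4): S=295.6104, (K−S)⁺=0.0000, hold=0.0000 ⇒ V=0.0000 continue  boundary S*=85.4249
step 3: (k=3,j=0): S=69.4590, (K−S)⁺=79.7910, hold=79.1805 ⇒ V=79.7910 exercise | (k=3,j=1): S=105.0607, (K−S)⁺=44.1893, hold=45.3127 ⇒ V=45.3127 continue | (k=3,j=2): S=158.9103, (K−S)⁺=0.0000, hold=12.8603 ⇒ V=12.8603 continue | (k=3,j=3): S=240.3609, (K−S)⁺=0.0000, hold=0.0000 ⇒ V=0.0000 continue  boundary S*=69.4590
step 2: (k=2,j=0): S=85.4249, (K−S)⁺=63.8251, hold=63.7273 ⇒ V=63.8251 exercise | (k=2,j=1): S=129.2100, (K−S)⁺=20.0400, hold=30.3148 ⇒ V=30.3148 continue | (k=2,j=2): S=195.4375, (K−S)⁺=0.0000, hold=6.9377 ⇒ V=6.9377 continue  boundary S*=85.4249
step 1: (k=1,j=0): S=105.0607, (K−S)⁺=44.1893, hold=48.2686 ⇒ V=48.2686 continue | (k=1,j=1): S=158.9103, (K−S)⁺=0.0000, hold=19.5205 ⇒ V=19.5205 continue  boundary S*=-
step 0: (k=0,j=0): S=129.2100, (K−S)⁺=20.0400, hold=34.9494 ⇒ V=34.9494 continue  boundary S*=-

price = 34.9494
boundary = - - 85.4249 69.4590 85.4249
tree:
34.9494
48.2686 19.5205
63.8251 30.3148 6.9377
79.7910 45.3127 12.8603 0.0000
92.7729 63.8251 23.8388 0.0000 0.0000
103.3284 79.7910 44.1893 0.0000 0.0000 0.0000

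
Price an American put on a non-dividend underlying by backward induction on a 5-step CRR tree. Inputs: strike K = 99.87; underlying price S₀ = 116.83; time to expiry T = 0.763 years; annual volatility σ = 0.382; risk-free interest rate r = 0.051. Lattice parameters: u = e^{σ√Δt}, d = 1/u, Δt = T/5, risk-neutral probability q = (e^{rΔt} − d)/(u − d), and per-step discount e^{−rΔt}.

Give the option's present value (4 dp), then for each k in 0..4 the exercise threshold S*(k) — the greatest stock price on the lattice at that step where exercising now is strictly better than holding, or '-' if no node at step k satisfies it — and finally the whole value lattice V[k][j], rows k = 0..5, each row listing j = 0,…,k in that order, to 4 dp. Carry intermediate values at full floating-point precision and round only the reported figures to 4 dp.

Δt=0.15260  u=1.16093  d=0.86138  q=0.48884  discount=0.99225
step 5 (expiry): payoffs max(K−S,0) = 44.4691 25.2024 0.0000 0.0000 0.0000 0.0000
step 4: (k=4,j=0): S=64.3168, (K−S)⁺=35.5532, hold=34.7789 ⇒ V=35.5532 exercise | (k=4,j=1): S=86.6841, (K−S)⁺=13.1859, hold=12.7825 ⇒ V=13.1859 exercise | (k=4,j=2): S=116.8300, (K−S)⁺=0.0000, hold=0.0000 ⇒ V=0.0000 continue | (k=4,j=3): S=157.4596, (K−S)⁺=0.0000, hold=0.0000 ⇒ V=0.0000 continue | (k=4,j=4): S=212.2190, (K−S)⁺=0.0000, hold=0.0000 ⇒ V=0.0000 continue  boundary S*=86.6841
step 3: (k=3,j=0): S=74.6676, (K−S)⁺=25.2024, hold=24.4282 ⇒ V=25.2024 exercise | (k=3,j=1): S=100.6345, (K−S)⁺=0.0000, hold=6.6878 ⇒ V=6.6878 continue | (k=3,j=2): S=135.6319, (K−S)⁺=0.0000, hold=0.0000 ⇒ V=0.0000 continue | (k=3,j=3): S=182.8002, (K−S)⁺=0.0000, hold=0.0000 ⇒ V=0.0000 continue  boundary S*=74.6676
step 2: (k=2,j=0): S=86.6841, (K−S)⁺=13.1859, hold=16.0264 ⇒ V=16.0264 continue | (k=2,j=1): S=116.8300, (K−S)⁺=0.0000, hold=3.3920 ⇒ V=3.3920 continue | (k=2,j=2): S=157.4596, (K−S)⁺=0.0000, hold=0.0000 ⇒ V=0.0000 continue  boundary S*=-
step 1: (k=1,j=0): S=100.6345, (K−S)⁺=0.0000, hold=9.7738 ⇒ V=9.7738 continue | (k=1,j=1): S=135.6319, (K−S)⁺=0.0000, hold=1.7204 ⇒ V=1.7204 continue  boundary S*=-
step 0: (k=0,j=0): S=116.8300, (K−S)⁺=0.0000, hold=5.7917 ⇒ V=5.7917 continue  boundary S*=-

price = 5.7917
boundary = - - - 74.6676 86.6841
tree:
5.7917
9.7738 1.7204
16.0264 3.3920 0.0000
25.2024 6.6878 0.0000 0.0000
35.5532 13.1859 0.0000 0.0000 0.0000
44.4691 25.2024 0.0000 0.0000 0.0000 0.0000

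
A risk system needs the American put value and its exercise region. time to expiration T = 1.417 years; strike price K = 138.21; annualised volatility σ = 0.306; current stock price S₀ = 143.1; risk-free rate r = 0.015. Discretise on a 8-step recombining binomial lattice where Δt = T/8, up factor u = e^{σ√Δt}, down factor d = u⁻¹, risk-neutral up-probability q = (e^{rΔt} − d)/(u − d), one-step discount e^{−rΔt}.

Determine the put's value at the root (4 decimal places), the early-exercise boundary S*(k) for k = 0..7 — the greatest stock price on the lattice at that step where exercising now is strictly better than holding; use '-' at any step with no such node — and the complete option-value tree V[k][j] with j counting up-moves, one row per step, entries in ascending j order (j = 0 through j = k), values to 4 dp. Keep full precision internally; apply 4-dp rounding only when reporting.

Δt=0.17713, u=1.13744, d=0.87916, q=0.47815, disc=e^(-rΔt)=0.99735
k=8 terminal: V=max(K-S,0) → 87.1361 72.1317 52.7192 27.6038 0.0000 0.0000 0.0000 0.0000 0.0000
k=7: j=0 S=58.0937 intr=80.1163 cont=79.7496 V=80.1163[EX]; j=1 S=75.1604 intr=63.0496 cont=62.6829 V=63.0496[EX]; j=2 S=97.2410 intr=40.9690 cont=40.6023 V=40.9690[EX]; j=3 S=125.8084 intr=12.4016 cont=14.3669 V=14.3669[hold]; j=4 S=162.7683 intr=0.0000 cont=0.0000 V=0.0000[hold]; j=5 S=210.5862 intr=0.0000 cont=0.0000 V=0.0000[hold]; j=6 S=272.4521 intr=0.0000 cont=0.0000 V=0.0000[hold]; j=7 S=352.4929 intr=0.0000 cont=0.0000 V=0.0000[hold]  S*(7)=97.2410
k=6: j=0 S=66.0783 intr=72.1317 cont=71.7650 V=72.1317[EX]; j=1 S=85.4908 intr=52.7192 cont=52.3525 V=52.7192[EX]; j=2 S=110.6062 intr=27.6038 cont=28.1743 V=28.1743[hold]; j=3 S=143.1000 intr=0.0000 cont=7.4775 V=7.4775[hold]; j=4 S=185.1398 intr=0.0000 cont=0.0000 V=0.0000[hold]; j=5 S=239.5301 intr=0.0000 cont=0.0000 V=0.0000[hold]; j=6 S=309.8991 intr=0.0000 cont=0.0000 V=0.0000[hold]  S*(6)=85.4908
k=5: j=0 S=75.1604 intr=63.0496 cont=62.6829 V=63.0496[EX]; j=1 S=97.2410 intr=40.9690 cont=40.8743 V=40.9690[EX]; j=2 S=125.8084 intr=12.4016 cont=18.2296 V=18.2296[hold]; j=3 S=162.7683 intr=0.0000 cont=3.8918 V=3.8918[hold]; j=4 S=210.5862 intr=0.0000 cont=0.0000 V=0.0000[hold]; j=5 S=272.4521 intr=0.0000 cont=0.0000 V=0.0000[hold]  S*(5)=97.2410
k=4: j=0 S=85.4908 intr=52.7192 cont=52.3525 V=52.7192[EX]; j=1 S=110.6062 intr=27.6038 cont=30.0163 V=30.0163[hold]; j=2 S=143.1000 intr=0.0000 cont=11.3438 V=11.3438[hold]; j=3 S=185.1398 intr=0.0000 cont=2.0255 V=2.0255[hold]; j=4 S=239.5301 intr=0.0000 cont=0.0000 V=0.0000[hold]  S*(4)=85.4908
k=3: j=0 S=97.2410 intr=40.9690 cont=41.7528 V=41.7528[hold]; j=1 S=125.8084 intr=12.4016 cont=21.0321 V=21.0321[hold]; j=2 S=162.7683 intr=0.0000 cont=6.8700 V=6.8700[hold]; j=3 S=210.5862 intr=0.0000 cont=1.0542 V=1.0542[hold]  S*(3)=-
k=2: j=0 S=110.6062 intr=27.6038 cont=31.7607 V=31.7607[hold]; j=1 S=143.1000 intr=0.0000 cont=14.2227 V=14.2227[hold]; j=2 S=185.1398 intr=0.0000 cont=4.0783 V=4.0783[hold]  S*(2)=-
k=1: j=0 S=125.8084 intr=12.4016 cont=23.3129 V=23.3129[hold]; j=1 S=162.7683 intr=0.0000 cont=9.3473 V=9.3473[hold]  S*(1)=-
k=0: j=0 S=143.1000 intr=0.0000 cont=16.5911 V=16.5911[hold]  S*(0)=-

price = 16.5911
boundary = - - - - 85.4908 97.2410 85.4908 97.2410
tree:
16.5911
23.3129 9.3473
31.7607 14.2227 4.0783
41.7528 21.0321 6.8700 1.0542
52.7192 30.0163 11.3438 2.0255 0.0000
63.0496 40.9690 18.2296 3.8918 0.0000 0.0000
72.1317 52.7192 28.1743 7.4775 0.0000 0.0000 0.0000
80.1163 63.0496 40.9690 14.3669 0.0000 0.0000 0.0000 0.0000
87.1361 72.1317 52.7192 27.6038 0.0000 0.0000 0.0000 0.0000 0.0000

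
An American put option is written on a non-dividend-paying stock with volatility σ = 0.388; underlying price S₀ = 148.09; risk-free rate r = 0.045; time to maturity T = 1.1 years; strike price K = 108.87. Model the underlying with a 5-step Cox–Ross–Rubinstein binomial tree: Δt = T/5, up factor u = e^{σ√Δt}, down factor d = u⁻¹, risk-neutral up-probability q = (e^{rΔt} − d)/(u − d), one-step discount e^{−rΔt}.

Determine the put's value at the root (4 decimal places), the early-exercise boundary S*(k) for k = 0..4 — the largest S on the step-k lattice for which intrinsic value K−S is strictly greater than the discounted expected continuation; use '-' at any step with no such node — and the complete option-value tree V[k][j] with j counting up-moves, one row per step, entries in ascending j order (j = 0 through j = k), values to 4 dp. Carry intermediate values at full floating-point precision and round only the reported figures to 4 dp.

price = 5.6418
boundary = - - - - 71.5122
tree:
5.6418
9.5084 1.5998
15.6328 3.1180 0.0000
24.8180 6.0770 0.0000 0.0000
37.3578 11.8440 0.0000 0.0000 0.0000
49.2567 23.0840 0.0000 0.0000 0.0000 0.0000

params: Δt=0.22000 u=1.19960 d=0.83361 q=0.48181 e^(-rΔt)=0.99015
t_5 payoffs: 49.2567 23.0840 0.0000 0.0000 0.0000 0.0000
t_4: node(4,0) S=71.5122 payoff=37.3578 vs cont=36.2853 → 37.3578 [stop]  node(4,1) S=102.9089 payoff=5.9611 vs cont=11.8440 → 11.8440 [wait]  node(4,2) S=148.0900 payoff=0.0000 vs cont=0.0000 → 0.0000 [wait]  node(4,3) S=213.1074 payoff=0.0000 vs cont=0.0000 → 0.0000 [wait]  node(4,4) S=306.6701 payoff=0.0000 vs cont=0.0000 → 0.0000 [wait]  ⇒ S*(4)=71.5122
t_3: node(3,0) S=85.7860 payoff=23.0840 vs cont=24.8180 → 24.8180 [wait]  node(3,1) S=123.4495 payoff=0.0000 vs cont=6.0770 → 6.0770 [wait]  node(3,2) S=177.6488 payoff=0.0000 vs cont=0.0000 → 0.0000 [wait]  node(3,3) S=255.6437 payoff=0.0000 vs cont=0.0000 → 0.0000 [wait]  ⇒ S*(3)=-
t_2: node(2,0) S=102.9089 payoff=5.9611 vs cont=15.6328 → 15.6328 [wait]  node(2,1) S=148.0900 payoff=0.0000 vs cont=3.1180 → 3.1180 [wait]  node(2,2) S=213.1074 payoff=0.0000 vs cont=0.0000 → 0.0000 [wait]  ⇒ S*(2)=-
t_1: node(1,0) S=123.4495 payoff=0.0000 vs cont=9.5084 → 9.5084 [wait]  node(1,1) S=177.6488 payoff=0.0000 vs cont=1.5998 → 1.5998 [wait]  ⇒ S*(1)=-
t_0: node(0,0) S=148.0900 payoff=0.0000 vs cont=5.6418 → 5.6418 [wait]  ⇒ S*(0)=-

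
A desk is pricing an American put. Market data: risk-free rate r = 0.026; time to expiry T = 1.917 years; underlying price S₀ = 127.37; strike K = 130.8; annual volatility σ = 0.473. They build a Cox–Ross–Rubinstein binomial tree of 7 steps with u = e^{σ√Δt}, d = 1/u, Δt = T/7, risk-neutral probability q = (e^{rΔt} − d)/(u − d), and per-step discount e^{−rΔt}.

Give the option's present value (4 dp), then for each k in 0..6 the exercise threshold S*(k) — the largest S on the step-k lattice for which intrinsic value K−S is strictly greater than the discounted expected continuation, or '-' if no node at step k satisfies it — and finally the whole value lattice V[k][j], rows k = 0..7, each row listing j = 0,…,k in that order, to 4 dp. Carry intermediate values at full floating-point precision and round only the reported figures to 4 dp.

price = 32.6620
boundary = - - - 60.6133 47.3225 60.6133 77.6368
tree:
32.6620
43.5803 19.9787
56.3220 28.8651 9.5514
70.1867 40.4504 15.3155 2.7342
83.4775 54.5681 24.0225 5.0316 0.0000
93.8539 70.1867 36.5484 9.2596 0.0000 0.0000
101.9551 83.4775 53.1632 17.0402 0.0000 0.0000 0.0000
108.2800 93.8539 70.1867 31.3586 0.0000 0.0000 0.0000 0.0000

Δt=0.27386, u=1.28085, d=0.78073, q=0.45272, disc=e^(-rΔt)=0.99291
k=7 terminal: V=max(K-S,0) → 108.2800 93.8539 70.1867 31.3586 0.0000 0.0000 0.0000 0.0000
k=6: j=0 S=28.8449 intr=101.9551 cont=101.0271 V=101.9551[EX]; j=1 S=47.3225 intr=83.4775 cont=82.5494 V=83.4775[EX]; j=2 S=77.6368 intr=53.1632 cont=52.2352 V=53.1632[EX]; j=3 S=127.3700 intr=3.4300 cont=17.0402 V=17.0402[hold]; j=4 S=208.9617 intr=0.0000 cont=0.0000 V=0.0000[hold]; j=5 S=342.8200 intr=0.0000 cont=0.0000 V=0.0000[hold]; j=6 S=562.4264 intr=0.0000 cont=0.0000 V=0.0000[hold]  S*(6)=77.6368
k=5: j=0 S=36.9461 intr=93.8539 cont=92.9259 V=93.8539[EX]; j=1 S=60.6133 intr=70.1867 cont=69.2587 V=70.1867[EX]; j=2 S=99.4414 intr=31.3586 cont=36.5484 V=36.5484[hold]; j=3 S=163.1424 intr=0.0000 cont=9.2596 V=9.2596[hold]; j=4 S=267.6495 intr=0.0000 cont=0.0000 V=0.0000[hold]; j=5 S=439.1025 intr=0.0000 cont=0.0000 V=0.0000[hold]  S*(5)=60.6133
k=4: j=0 S=47.3225 intr=83.4775 cont=82.5494 V=83.4775[EX]; j=1 S=77.6368 intr=53.1632 cont=54.5681 V=54.5681[hold]; j=2 S=127.3700 intr=3.4300 cont=24.0225 V=24.0225[hold]; j=3 S=208.9617 intr=0.0000 cont=5.0316 V=5.0316[hold]; j=4 S=342.8200 intr=0.0000 cont=0.0000 V=0.0000[hold]  S*(4)=47.3225
k=3: j=0 S=60.6133 intr=70.1867 cont=69.8902 V=70.1867[EX]; j=1 S=99.4414 intr=31.3586 cont=40.4504 V=40.4504[hold]; j=2 S=163.1424 intr=0.0000 cont=15.3155 V=15.3155[hold]; j=3 S=267.6495 intr=0.0000 cont=2.7342 V=2.7342[hold]  S*(3)=60.6133
k=2: j=0 S=77.6368 intr=53.1632 cont=56.3220 V=56.3220[hold]; j=1 S=127.3700 intr=3.4300 cont=28.8651 V=28.8651[hold]; j=2 S=208.9617 intr=0.0000 cont=9.5514 V=9.5514[hold]  S*(2)=-
k=1: j=0 S=99.4414 intr=31.3586 cont=43.5803 V=43.5803[hold]; j=1 S=163.1424 intr=0.0000 cont=19.9787 V=19.9787[hold]  S*(1)=-
k=0: j=0 S=127.3700 intr=3.4300 cont=32.6620 V=32.6620[hold]  S*(0)=-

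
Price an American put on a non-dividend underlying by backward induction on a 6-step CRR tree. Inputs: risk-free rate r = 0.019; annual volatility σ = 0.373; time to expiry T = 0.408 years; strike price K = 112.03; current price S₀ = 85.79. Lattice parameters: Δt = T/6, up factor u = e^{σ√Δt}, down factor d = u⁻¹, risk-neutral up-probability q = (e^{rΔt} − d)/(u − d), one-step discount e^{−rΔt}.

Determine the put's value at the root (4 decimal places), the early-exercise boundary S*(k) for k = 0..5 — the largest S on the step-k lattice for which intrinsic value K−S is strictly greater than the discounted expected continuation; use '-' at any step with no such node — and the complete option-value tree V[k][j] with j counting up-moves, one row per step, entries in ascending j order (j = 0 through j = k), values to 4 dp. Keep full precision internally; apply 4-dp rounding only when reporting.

price = 27.4052
boundary = - - 70.6240 77.8385 85.7900 94.5538
tree:
27.4052
34.2974 20.0818
41.4060 26.7600 12.9683
47.9519 34.1915 18.8561 6.6841
53.8910 41.4060 26.2400 10.9819 2.0894
59.2797 47.9519 34.1915 17.4762 4.0414 0.0000
64.1689 53.8910 41.4060 26.2400 7.8171 0.0000 0.0000

params: Δt=0.06800 u=1.10215 d=0.90731 q=0.48234 e^(-rΔt)=0.99871
t_6 payoffs: 64.1689 53.8910 41.4060 26.2400 7.8171 0.0000 0.0000
t_5: node(5,0) S=52.7503 payoff=59.2797 vs cont=59.1350 → 59.2797 [stop]  node(5,1) S=64.0781 payoff=47.9519 vs cont=47.8072 → 47.9519 [stop]  node(5,2) S=77.8385 payoff=34.1915 vs cont=34.0469 → 34.1915 [stop]  node(5,3) S=94.5538 payoff=17.4762 vs cont=17.3316 → 17.4762 [stop]  node(5,4) S=114.8586 payoff=0.0000 vs cont=4.0414 → 4.0414 [wait]  node(5,5) S=139.5238 payoff=0.0000 vs cont=0.0000 → 0.0000 [wait]  ⇒ S*(5)=94.5538
t_4: node(4,0) S=58.1390 payoff=53.8910 vs cont=53.7464 → 53.8910 [stop]  node(4,1) S=70.6240 payoff=41.4060 vs cont=41.2614 → 41.4060 [stop]  node(4,2) S=85.7900 payoff=26.2400 vs cont=26.0954 → 26.2400 [stop]  node(4,3) S=104.2129 payoff=7.8171 vs cont=10.9819 → 10.9819 [wait]  node(4,4) S=126.5919 payoff=0.0000 vs cont=2.0894 → 2.0894 [wait]  ⇒ S*(4)=85.7900
t_3: node(3,0) S=64.0781 payoff=47.9519 vs cont=47.8072 → 47.9519 [stop]  node(3,1) S=77.8385 payoff=34.1915 vs cont=34.0469 → 34.1915 [stop]  node(3,2) S=94.5538 payoff=17.4762 vs cont=18.8561 → 18.8561 [wait]  node(3,3) S=114.8586 payoff=0.0000 vs cont=6.6841 → 6.6841 [wait]  ⇒ S*(3)=77.8385
t_2: node(2,0) S=70.6240 payoff=41.4060 vs cont=41.2614 → 41.4060 [stop]  node(2,1) S=85.7900 payoff=26.2400 vs cont=26.7600 → 26.7600 [wait]  node(2,2) S=104.2129 payoff=7.8171 vs cont=12.9683 → 12.9683 [wait]  ⇒ S*(2)=70.6240
t_1: node(1,0) S=77.8385 payoff=34.1915 vs cont=34.2974 → 34.2974 [wait]  node(1,1) S=94.5538 payoff=17.4762 vs cont=20.0818 → 20.0818 [wait]  ⇒ S*(1)=-
t_0: node(0,0) S=85.7900 payoff=26.2400 vs cont=27.4052 → 27.4052 [wait]  ⇒ S*(0)=-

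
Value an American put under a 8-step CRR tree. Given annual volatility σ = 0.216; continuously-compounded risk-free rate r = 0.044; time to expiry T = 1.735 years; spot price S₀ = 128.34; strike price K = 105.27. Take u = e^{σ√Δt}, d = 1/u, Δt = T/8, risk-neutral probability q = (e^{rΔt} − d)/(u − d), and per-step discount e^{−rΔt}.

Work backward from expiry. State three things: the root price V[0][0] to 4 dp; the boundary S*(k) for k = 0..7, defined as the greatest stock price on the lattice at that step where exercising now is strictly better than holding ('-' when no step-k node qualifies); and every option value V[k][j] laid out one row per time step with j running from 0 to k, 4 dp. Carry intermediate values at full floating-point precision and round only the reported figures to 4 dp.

price = 2.8818
boundary = - - - - 85.8258 77.6125 85.8258 94.9082
tree:
2.8818
4.8611 1.1255
7.9906 2.0897 0.2649
12.7200 3.8144 0.5517 0.0075
19.4442 6.8071 1.1489 0.0159 0.0000
27.6575 11.7740 2.3920 0.0337 0.0000 0.0000
35.0848 19.4442 4.9791 0.0712 0.0000 0.0000 0.0000
41.8013 27.6575 10.3618 0.1505 0.0000 0.0000 0.0000 0.0000
47.8751 35.0848 19.4442 0.3182 0.0000 0.0000 0.0000 0.0000 0.0000

params: Δt=0.21688 u=1.10582 d=0.90430 q=0.52245 e^(-rΔt)=0.99050
t_8 payoffs: 47.8751 35.0848 19.4442 0.3182 0.0000 0.0000 0.0000 0.0000 0.0000
t_7: node(7,0) S=63.4687 payoff=41.8013 vs cont=40.8015 → 41.8013 [stop]  node(7,1) S=77.6125 payoff=27.6575 vs cont=26.6577 → 27.6575 [stop]  node(7,2) S=94.9082 payoff=10.3618 vs cont=9.3620 → 10.3618 [stop]  node(7,3) S=116.0582 payoff=0.0000 vs cont=0.1505 → 0.1505 [wait]  node(7,4) S=141.9215 payoff=0.0000 vs cont=0.0000 → 0.0000 [wait]  node(7,5) S=173.5482 payoff=0.0000 vs cont=0.0000 → 0.0000 [wait]  node(7,6) S=212.2229 payoff=0.0000 vs cont=0.0000 → 0.0000 [wait]  node(7,7) S=259.5162 payoff=0.0000 vs cont=0.0000 → 0.0000 [wait]  ⇒ S*(7)=94.9082
t_6: node(6,0) S=70.1852 payoff=35.0848 vs cont=34.0850 → 35.0848 [stop]  node(6,1) S=85.8258 payoff=19.4442 vs cont=18.4444 → 19.4442 [stop]  node(6,2) S=104.9518 payoff=0.3182 vs cont=4.9791 → 4.9791 [wait]  node(6,3) S=128.3400 payoff=0.0000 vs cont=0.0712 → 0.0712 [wait]  node(6,4) S=156.9402 payoff=0.0000 vs cont=0.0000 → 0.0000 [wait]  node(6,5) S=191.9138 payoff=0.0000 vs cont=0.0000 → 0.0000 [wait]  node(6,6) S=234.6812 payoff=0.0000 vs cont=0.0000 → 0.0000 [wait]  ⇒ S*(6)=85.8258
t_5: node(5,0) S=77.6125 payoff=27.6575 vs cont=26.6577 → 27.6575 [stop]  node(5,1) S=94.9082 payoff=10.3618 vs cont=11.7740 → 11.7740 [wait]  node(5,2) S=116.0582 payoff=0.0000 vs cont=2.3920 → 2.3920 [wait]  node(5,3) S=141.9215 payoff=0.0000 vs cont=0.0337 → 0.0337 [wait]  node(5,4) S=173.5482 payoff=0.0000 vs cont=0.0000 → 0.0000 [wait]  node(5,5) S=212.2229 payoff=0.0000 vs cont=0.0000 → 0.0000 [wait]  ⇒ S*(5)=77.6125
t_4: node(4,0) S=85.8258 payoff=19.4442 vs cont=19.1753 → 19.4442 [stop]  node(4,1) S=104.9518 payoff=0.3182 vs cont=6.8071 → 6.8071 [wait]  node(4,2) S=128.3400 payoff=0.0000 vs cont=1.1489 → 1.1489 [wait]  node(4,3) S=156.9402 payoff=0.0000 vs cont=0.0159 → 0.0159 [wait]  node(4,4) S=191.9138 payoff=0.0000 vs cont=0.0000 → 0.0000 [wait]  ⇒ S*(4)=85.8258
t_3: node(3,0) S=94.9082 payoff=10.3618 vs cont=12.7200 → 12.7200 [wait]  node(3,1) S=116.0582 payoff=0.0000 vs cont=3.8144 → 3.8144 [wait]  node(3,2) S=141.9215 payoff=0.0000 vs cont=0.5517 → 0.5517 [wait]  node(3,3) S=173.5482 payoff=0.0000 vs cont=0.0075 → 0.0075 [wait]  ⇒ S*(3)=-
t_2: node(2,0) S=104.9518 payoff=0.3182 vs cont=7.9906 → 7.9906 [wait]  node(2,1) S=128.3400 payoff=0.0000 vs cont=2.0897 → 2.0897 [wait]  node(2,2) S=156.9402 payoff=0.0000 vs cont=0.2649 → 0.2649 [wait]  ⇒ S*(2)=-
t_1: node(1,0) S=116.0582 payoff=0.0000 vs cont=4.8611 → 4.8611 [wait]  node(1,1) S=141.9215 payoff=0.0000 vs cont=1.1255 → 1.1255 [wait]  ⇒ S*(1)=-
t_0: node(0,0) S=128.3400 payoff=0.0000 vs cont=2.8818 → 2.8818 [wait]  ⇒ S*(0)=-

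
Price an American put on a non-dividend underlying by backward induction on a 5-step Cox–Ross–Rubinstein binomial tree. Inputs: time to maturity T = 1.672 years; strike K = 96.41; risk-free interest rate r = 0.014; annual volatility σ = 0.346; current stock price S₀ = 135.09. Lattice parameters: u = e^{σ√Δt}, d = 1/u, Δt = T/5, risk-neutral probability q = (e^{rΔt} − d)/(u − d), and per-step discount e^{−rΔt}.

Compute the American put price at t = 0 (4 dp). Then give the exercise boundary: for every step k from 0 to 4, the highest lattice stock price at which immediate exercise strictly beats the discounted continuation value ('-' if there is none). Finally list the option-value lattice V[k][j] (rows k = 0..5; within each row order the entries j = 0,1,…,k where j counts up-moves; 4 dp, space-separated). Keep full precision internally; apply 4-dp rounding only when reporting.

Δt=0.33440, u=1.22150, d=0.81866, q=0.46179, disc=e^(-rΔt)=0.99533
k=5 terminal: V=max(K-S,0) → 46.7337 22.2894 0.0000 0.0000 0.0000 0.0000
k=4: j=0 S=60.6798 intr=35.7302 cont=35.2799 V=35.7302[EX]; j=1 S=90.5386 intr=5.8714 cont=11.9402 V=11.9402[hold]; j=2 S=135.0900 intr=0.0000 cont=0.0000 V=0.0000[hold]; j=3 S=201.5639 intr=0.0000 cont=0.0000 V=0.0000[hold]; j=4 S=300.7476 intr=0.0000 cont=0.0000 V=0.0000[hold]  S*(4)=60.6798
k=3: j=0 S=74.1206 intr=22.2894 cont=24.6286 V=24.6286[hold]; j=1 S=110.5932 intr=0.0000 cont=6.3963 V=6.3963[hold]; j=2 S=165.0129 intr=0.0000 cont=0.0000 V=0.0000[hold]; j=3 S=246.2110 intr=0.0000 cont=0.0000 V=0.0000[hold]  S*(3)=-
k=2: j=0 S=90.5386 intr=5.8714 cont=16.1333 V=16.1333[hold]; j=1 S=135.0900 intr=0.0000 cont=3.4264 V=3.4264[hold]; j=2 S=201.5639 intr=0.0000 cont=0.0000 V=0.0000[hold]  S*(2)=-
k=1: j=0 S=110.5932 intr=0.0000 cont=10.2174 V=10.2174[hold]; j=1 S=165.0129 intr=0.0000 cont=1.8355 V=1.8355[hold]  S*(1)=-
k=0: j=0 S=135.0900 intr=0.0000 cont=6.3171 V=6.3171[hold]  S*(0)=-

price = 6.3171
boundary = - - - - 60.6798
tree:
6.3171
10.2174 1.8355
16.1333 3.4264 0.0000
24.6286 6.3963 0.0000 0.0000
35.7302 11.9402 0.0000 0.0000 0.0000
46.7337 22.2894 0.0000 0.0000 0.0000 0.0000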